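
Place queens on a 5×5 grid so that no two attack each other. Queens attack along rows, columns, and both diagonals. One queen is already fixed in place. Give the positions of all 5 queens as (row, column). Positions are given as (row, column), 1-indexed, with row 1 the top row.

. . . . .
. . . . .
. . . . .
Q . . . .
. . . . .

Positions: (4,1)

(1,2) (2,5) (3,3) (4,1) (5,4)

Row 1: attacked by (4,1)→{1,4}. Safe: 2, 3, 5. Place at column 2.
Row 2: attacked by (1,2)→{1,2,3}; (4,1)→{1,3}. Safe: 4, 5. Place at column 5.
Row 3: attacked by (1,2)→{2,4}; (2,5)→{4,5}; (4,1)→{1,2}. Safe: 3. Place at column 3.
Row 5: attacked by (1,2)→{2}; (2,5)→{2,5}; (3,3)→{1,3,5}; (4,1)→{1,2}. Safe: 4. Place at column 4.
Columns [2, 5, 3, 1, 4], r−c [-1, -3, 0, 3, 1], r+c [3, 7, 6, 5, 9] are all distinct, so no two queens attack.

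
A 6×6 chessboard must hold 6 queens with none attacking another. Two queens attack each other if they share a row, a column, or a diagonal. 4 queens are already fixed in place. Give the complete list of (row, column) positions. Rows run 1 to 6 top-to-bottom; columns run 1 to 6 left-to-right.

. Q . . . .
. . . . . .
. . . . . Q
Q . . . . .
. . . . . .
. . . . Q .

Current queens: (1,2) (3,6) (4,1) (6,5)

Row 2: attacked by (1,2)→{1,2,3}; (3,6)→{5,6}; (4,1)→{1,3}; (6,5)→{1,5}. Safe: 4. Place at column 4.
Row 5: attacked by (1,2)→{2,6}; (2,4)→{1,4}; (3,6)→{4,6}; (4,1)→{1,2}; (6,5)→{4,5,6}. Safe: 3. Place at column 3.
Columns [2, 4, 6, 1, 3, 5], r−c [-1, -2, -3, 3, 2, 1], r+c [3, 6, 9, 5, 8, 11] are all distinct, so no two queens attack.

(1,2) (2,4) (3,6) (4,1) (5,3) (6,5)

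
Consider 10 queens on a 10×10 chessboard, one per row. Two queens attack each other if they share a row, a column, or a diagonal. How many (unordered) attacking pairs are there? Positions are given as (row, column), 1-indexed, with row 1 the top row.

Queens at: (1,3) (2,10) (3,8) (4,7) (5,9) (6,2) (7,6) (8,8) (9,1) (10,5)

2

Same column: (3,8)–(8,8) (column 8).
Same diagonal: (3,8)–(4,7) (|3−4| = |8−7| = 1).
Total attacking pairs: 2.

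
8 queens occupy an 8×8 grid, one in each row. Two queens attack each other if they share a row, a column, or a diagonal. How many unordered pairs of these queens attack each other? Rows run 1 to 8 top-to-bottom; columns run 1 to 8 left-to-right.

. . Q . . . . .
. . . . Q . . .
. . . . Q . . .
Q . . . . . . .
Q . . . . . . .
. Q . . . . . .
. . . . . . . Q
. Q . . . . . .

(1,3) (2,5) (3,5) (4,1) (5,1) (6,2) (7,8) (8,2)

6

Same column: (2,5)–(3,5) (column 5); (4,1)–(5,1) (column 1); (6,2)–(8,2) (column 2).
Same diagonal: (1,3)–(3,5) (|1−3| = |3−5| = 2); (3,5)–(6,2) (|3−6| = |5−2| = 3); (5,1)–(6,2) (|5−6| = |1−2| = 1).
Total attacking pairs: 6.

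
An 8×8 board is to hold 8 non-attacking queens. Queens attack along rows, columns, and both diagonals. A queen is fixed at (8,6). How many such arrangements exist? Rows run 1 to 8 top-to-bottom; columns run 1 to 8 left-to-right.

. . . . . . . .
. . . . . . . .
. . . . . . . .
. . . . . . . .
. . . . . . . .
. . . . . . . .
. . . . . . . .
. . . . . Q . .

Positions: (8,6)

Branch on row 1: col 1 → 0; col 2 → 0; col 3 → 5; col 4 → 4; col 5 → 3; col 7 → 2; col 8 → 2.
Sum: 0 + 0 + 5 + 4 + 3 + 2 + 2 = 16.

16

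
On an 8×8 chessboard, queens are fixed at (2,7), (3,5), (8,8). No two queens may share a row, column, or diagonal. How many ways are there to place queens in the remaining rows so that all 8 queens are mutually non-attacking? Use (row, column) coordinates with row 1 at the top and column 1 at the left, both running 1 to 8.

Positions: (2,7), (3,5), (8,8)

Branch on row 1: col 2 → 0; col 4 → 1.
Sum: 0 + 1 = 1.

1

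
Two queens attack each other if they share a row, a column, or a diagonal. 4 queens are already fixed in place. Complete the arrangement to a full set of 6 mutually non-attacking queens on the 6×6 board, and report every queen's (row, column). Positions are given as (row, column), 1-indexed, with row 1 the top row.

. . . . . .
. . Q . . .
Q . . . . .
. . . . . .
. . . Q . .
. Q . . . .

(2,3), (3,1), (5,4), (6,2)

(1,5) (2,3) (3,1) (4,6) (5,4) (6,2)

Row 1: attacked by (2,3)→{2,3,4}; (3,1)→{1,3}; (5,4)→{4}; (6,2)→{2}. Safe: 5, 6. Place at column 5.
Row 4: attacked by (1,5)→{2,5}; (2,3)→{1,3,5}; (3,1)→{1,2}; (5,4)→{3,4,5}; (6,2)→{2,4}. Safe: 6. Place at column 6.
Columns [5, 3, 1, 6, 4, 2], r−c [-4, -1, 2, -2, 1, 4], r+c [6, 5, 4, 10, 9, 8] are all distinct, so no two queens attack.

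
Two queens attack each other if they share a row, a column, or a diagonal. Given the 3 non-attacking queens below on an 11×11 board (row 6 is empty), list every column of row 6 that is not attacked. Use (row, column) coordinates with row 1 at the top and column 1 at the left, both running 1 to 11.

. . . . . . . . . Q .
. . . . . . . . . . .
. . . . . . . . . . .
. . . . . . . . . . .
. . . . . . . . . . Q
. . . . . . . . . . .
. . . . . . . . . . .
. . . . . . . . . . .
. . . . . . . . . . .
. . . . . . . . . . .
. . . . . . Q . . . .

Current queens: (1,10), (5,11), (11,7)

columns 1, 3, 4, 6, 8, 9

(1,10) attacks row 6 at column 10 and diagonals 5.
(5,11) attacks row 6 at column 11 and diagonals 10.
(11,7) attacks row 6 at column 7 and diagonals 2.
Attacked columns: {2, 5, 7, 10, 11}. Safe: {1, 3, 4, 6, 8, 9}.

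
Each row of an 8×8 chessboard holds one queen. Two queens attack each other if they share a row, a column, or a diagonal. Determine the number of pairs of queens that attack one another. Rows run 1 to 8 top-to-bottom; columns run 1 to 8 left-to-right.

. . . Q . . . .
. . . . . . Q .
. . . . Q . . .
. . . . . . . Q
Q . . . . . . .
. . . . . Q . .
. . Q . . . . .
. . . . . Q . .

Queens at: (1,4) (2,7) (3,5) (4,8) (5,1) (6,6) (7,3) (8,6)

3

Same column: (6,6)–(8,6) (column 6).
Same diagonal: (4,8)–(6,6) (|4−6| = |8−6| = 2); (5,1)–(7,3) (|5−7| = |1−3| = 2).
Total attacking pairs: 3.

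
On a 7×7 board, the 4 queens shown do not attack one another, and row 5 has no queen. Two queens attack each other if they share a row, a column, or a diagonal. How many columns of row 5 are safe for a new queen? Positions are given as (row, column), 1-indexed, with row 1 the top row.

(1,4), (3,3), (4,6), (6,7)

1

(1,4) attacks row 5 at column 4.
(3,3) attacks row 5 at column 3 and diagonals 1, 5.
(4,6) attacks row 5 at column 6 and diagonals 5, 7.
(6,7) attacks row 5 at column 7 and diagonals 6.
Attacked columns: {1, 3, 4, 5, 6, 7}. Safe: {2}.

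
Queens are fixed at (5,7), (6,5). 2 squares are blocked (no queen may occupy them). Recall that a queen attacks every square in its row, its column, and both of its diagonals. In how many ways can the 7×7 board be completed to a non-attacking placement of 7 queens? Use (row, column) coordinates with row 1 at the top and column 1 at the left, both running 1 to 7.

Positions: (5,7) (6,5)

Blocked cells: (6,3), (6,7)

Branch on row 1: col 1 → 1; col 2 → 0; col 4 → 0; col 6 → 1.
Sum: 1 + 0 + 0 + 1 = 2.

2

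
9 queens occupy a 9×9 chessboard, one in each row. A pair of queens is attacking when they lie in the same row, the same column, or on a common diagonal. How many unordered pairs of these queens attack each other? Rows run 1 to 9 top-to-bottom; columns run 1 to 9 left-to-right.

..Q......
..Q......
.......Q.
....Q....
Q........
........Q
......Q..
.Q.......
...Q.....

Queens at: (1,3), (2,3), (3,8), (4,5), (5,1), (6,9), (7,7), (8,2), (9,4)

2

Same column: (1,3)–(2,3) (column 3).
Same diagonal: (2,3)–(4,5) (|2−4| = |3−5| = 2).
Total attacking pairs: 2.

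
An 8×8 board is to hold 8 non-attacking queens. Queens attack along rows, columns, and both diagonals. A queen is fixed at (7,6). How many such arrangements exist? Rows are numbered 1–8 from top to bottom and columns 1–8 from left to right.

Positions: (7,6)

14

Branch on row 1: col 1 → 1; col 2 → 3; col 3 → 0; col 4 → 3; col 5 → 6; col 7 → 1; col 8 → 0.
Sum: 1 + 3 + 0 + 3 + 6 + 1 + 0 = 14.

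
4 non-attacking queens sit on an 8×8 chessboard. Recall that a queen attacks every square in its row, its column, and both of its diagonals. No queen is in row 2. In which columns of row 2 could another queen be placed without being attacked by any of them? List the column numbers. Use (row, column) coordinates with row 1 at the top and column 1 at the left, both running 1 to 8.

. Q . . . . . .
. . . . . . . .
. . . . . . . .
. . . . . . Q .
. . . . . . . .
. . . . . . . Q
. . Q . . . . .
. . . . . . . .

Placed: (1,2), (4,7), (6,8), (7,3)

columns 6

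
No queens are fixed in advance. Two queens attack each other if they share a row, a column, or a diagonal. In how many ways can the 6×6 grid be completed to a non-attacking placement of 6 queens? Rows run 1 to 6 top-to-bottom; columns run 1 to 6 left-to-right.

Branch on row 1: col 1 → 0; col 2 → 1; col 3 → 1; col 4 → 1; col 5 → 1; col 6 → 0.
Sum: 0 + 1 + 1 + 1 + 1 + 0 = 4.
(This is the classic 6-queens count.)

4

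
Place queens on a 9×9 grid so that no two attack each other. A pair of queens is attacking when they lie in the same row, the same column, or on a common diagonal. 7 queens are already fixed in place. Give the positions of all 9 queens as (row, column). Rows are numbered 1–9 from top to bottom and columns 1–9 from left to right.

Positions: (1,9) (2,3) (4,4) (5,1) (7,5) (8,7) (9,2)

(1,9) (2,3) (3,6) (4,4) (5,1) (6,8) (7,5) (8,7) (9,2)

Row 3: attacked by (1,9)→{7,9}; (2,3)→{2,3,4}; (4,4)→{3,4,5}; (5,1)→{1,3}; (7,5)→{1,5,9}; (8,7)→{2,7}; (9,2)→{2,8}. Safe: 6. Place at column 6.
Row 6: attacked by (1,9)→{4,9}; (2,3)→{3,7}; (3,6)→{3,6,9}; (4,4)→{2,4,6}; (5,1)→{1,2}; (7,5)→{4,5,6}; (8,7)→{5,7,9}; (9,2)→{2,5}. Safe: 8. Place at column 8.
Columns [9, 3, 6, 4, 1, 8, 5, 7, 2], r−c [-8, -1, -3, 0, 4, -2, 2, 1, 7], r+c [10, 5, 9, 8, 6, 14, 12, 15, 11] are all distinct, so no two queens attack.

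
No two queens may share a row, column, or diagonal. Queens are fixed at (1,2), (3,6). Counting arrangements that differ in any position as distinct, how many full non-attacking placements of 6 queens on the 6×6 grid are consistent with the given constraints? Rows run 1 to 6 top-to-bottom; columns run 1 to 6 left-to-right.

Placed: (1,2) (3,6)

1

Branch on row 2: col 4 → 1.
Sum: 1 = 1.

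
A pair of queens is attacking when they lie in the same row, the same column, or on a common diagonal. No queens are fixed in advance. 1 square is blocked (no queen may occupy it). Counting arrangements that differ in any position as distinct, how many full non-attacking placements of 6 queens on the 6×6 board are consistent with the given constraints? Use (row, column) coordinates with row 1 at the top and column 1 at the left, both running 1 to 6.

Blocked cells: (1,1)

4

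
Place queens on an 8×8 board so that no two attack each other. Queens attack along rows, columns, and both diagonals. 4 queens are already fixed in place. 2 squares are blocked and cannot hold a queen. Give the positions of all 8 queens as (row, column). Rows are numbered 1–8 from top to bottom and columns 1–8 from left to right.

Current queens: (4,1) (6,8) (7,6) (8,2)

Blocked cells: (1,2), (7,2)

Row 1: attacked by (4,1)→{1,4}; (6,8)→{3,8}; (7,6)→{6}; (8,2)→{2}. Blocked: 2. Safe: 5, 7. Place at column 5.
Row 2: attacked by (1,5)→{4,5,6}; (4,1)→{1,3}; (6,8)→{4,8}; (7,6)→{1,6}; (8,2)→{2,8}. Safe: 7. Place at column 7.
Row 3: attacked by (1,5)→{3,5,7}; (2,7)→{6,7,8}; (4,1)→{1,2}; (6,8)→{5,8}; (7,6)→{2,6}; (8,2)→{2,7}. Safe: 4. Place at column 4.
Row 5: attacked by (1,5)→{1,5}; (2,7)→{4,7}; (3,4)→{2,4,6}; (4,1)→{1,2}; (6,8)→{7,8}; (7,6)→{4,6,8}; (8,2)→{2,5}. Safe: 3. Place at column 3.
Columns [5, 7, 4, 1, 3, 8, 6, 2], r−c [-4, -5, -1, 3, 2, -2, 1, 6], r+c [6, 9, 7, 5, 8, 14, 13, 10] are all distinct, so no two queens attack.

(1,5) (2,7) (3,4) (4,1) (5,3) (6,8) (7,6) (8,2)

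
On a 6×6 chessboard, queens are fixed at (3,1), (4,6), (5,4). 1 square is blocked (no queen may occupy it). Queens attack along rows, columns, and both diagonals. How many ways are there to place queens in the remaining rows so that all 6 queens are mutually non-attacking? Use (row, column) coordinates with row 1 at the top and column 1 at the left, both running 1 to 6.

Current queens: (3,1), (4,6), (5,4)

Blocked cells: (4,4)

Branch on row 1: col 2 → 0; col 5 → 1.
Sum: 0 + 1 = 1.

1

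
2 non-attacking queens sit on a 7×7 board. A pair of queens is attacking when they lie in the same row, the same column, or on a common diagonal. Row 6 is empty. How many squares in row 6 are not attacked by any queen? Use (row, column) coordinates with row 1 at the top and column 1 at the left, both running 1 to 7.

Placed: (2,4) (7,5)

(2,4) attacks row 6 at column 4.
(7,5) attacks row 6 at column 5 and diagonals 4, 6.
Attacked columns: {4, 5, 6}. Safe: {1, 2, 3, 7}.

4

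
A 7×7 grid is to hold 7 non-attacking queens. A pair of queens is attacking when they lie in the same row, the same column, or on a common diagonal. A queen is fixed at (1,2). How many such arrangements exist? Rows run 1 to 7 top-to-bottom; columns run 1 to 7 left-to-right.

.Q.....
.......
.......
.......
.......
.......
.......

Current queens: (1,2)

7

Branch on row 2: col 4 → 2; col 5 → 3; col 6 → 1; col 7 → 1.
Sum: 2 + 3 + 1 + 1 = 7.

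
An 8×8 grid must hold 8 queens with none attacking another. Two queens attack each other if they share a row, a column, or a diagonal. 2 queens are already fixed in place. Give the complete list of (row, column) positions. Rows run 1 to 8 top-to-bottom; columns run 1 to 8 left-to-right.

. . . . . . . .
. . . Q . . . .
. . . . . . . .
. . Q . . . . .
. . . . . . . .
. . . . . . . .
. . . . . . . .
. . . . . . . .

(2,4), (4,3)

Row 1: attacked by (2,4)→{3,4,5}; (4,3)→{3,6}. Safe: 1, 2, 7, 8. Place at column 8.
Row 3: attacked by (1,8)→{6,8}; (2,4)→{3,4,5}; (4,3)→{2,3,4}. Safe: 1, 7. Place at column 1.
Row 5: attacked by (1,8)→{4,8}; (2,4)→{1,4,7}; (3,1)→{1,3}; (4,3)→{2,3,4}. Safe: 5, 6. Place at column 6.
Row 6: attacked by (1,8)→{3,8}; (2,4)→{4,8}; (3,1)→{1,4}; (4,3)→{1,3,5}; (5,6)→{5,6,7}. Safe: 2. Place at column 2.
Row 7: attacked by (1,8)→{2,8}; (2,4)→{4}; (3,1)→{1,5}; (4,3)→{3,6}; (5,6)→{4,6,8}; (6,2)→{1,2,3}. Safe: 7. Place at column 7.
Row 8: attacked by (1,8)→{1,8}; (2,4)→{4}; (3,1)→{1,6}; (4,3)→{3,7}; (5,6)→{3,6}; (6,2)→{2,4}; (7,7)→{6,7,8}. Safe: 5. Place at column 5.
Columns [8, 4, 1, 3, 6, 2, 7, 5], r−c [-7, -2, 2, 1, -1, 4, 0, 3], r+c [9, 6, 4, 7, 11, 8, 14, 13] are all distinct, so no two queens attack.

(1,8) (2,4) (3,1) (4,3) (5,6) (6,2) (7,7) (8,5)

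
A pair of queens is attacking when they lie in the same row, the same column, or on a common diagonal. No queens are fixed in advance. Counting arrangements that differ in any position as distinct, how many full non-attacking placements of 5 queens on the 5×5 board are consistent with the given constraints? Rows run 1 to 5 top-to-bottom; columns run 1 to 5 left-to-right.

Branch on row 1: col 1 → 2; col 2 → 2; col 3 → 2; col 4 → 2; col 5 → 2.
Sum: 2 + 2 + 2 + 2 + 2 = 10.
(This is the classic 5-queens count.)

10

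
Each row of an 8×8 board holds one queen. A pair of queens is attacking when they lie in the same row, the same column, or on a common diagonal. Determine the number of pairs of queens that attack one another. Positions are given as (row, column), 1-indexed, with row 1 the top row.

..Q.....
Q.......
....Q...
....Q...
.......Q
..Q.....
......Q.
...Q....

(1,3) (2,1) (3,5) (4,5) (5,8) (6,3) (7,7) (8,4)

4

Same column: (1,3)–(6,3) (column 3); (3,5)–(4,5) (column 5).
Same diagonal: (1,3)–(3,5) (|1−3| = |3−5| = 2); (4,5)–(6,3) (|4−6| = |5−3| = 2).
Total attacking pairs: 4.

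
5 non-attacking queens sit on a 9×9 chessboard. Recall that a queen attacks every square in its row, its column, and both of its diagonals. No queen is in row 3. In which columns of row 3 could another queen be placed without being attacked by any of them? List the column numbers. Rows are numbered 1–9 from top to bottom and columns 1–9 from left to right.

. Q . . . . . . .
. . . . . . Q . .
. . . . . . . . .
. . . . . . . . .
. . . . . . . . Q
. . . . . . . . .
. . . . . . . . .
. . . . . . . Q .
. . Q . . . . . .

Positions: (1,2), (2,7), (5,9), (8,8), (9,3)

(1,2) attacks row 3 at column 2 and diagonals 4.
(2,7) attacks row 3 at column 7 and diagonals 6, 8.
(5,9) attacks row 3 at column 9 and diagonals 7.
(8,8) attacks row 3 at column 8 and diagonals 3.
(9,3) attacks row 3 at column 3 and diagonals 9.
Attacked columns: {2, 3, 4, 6, 7, 8, 9}. Safe: {1, 5}.

columns 1, 5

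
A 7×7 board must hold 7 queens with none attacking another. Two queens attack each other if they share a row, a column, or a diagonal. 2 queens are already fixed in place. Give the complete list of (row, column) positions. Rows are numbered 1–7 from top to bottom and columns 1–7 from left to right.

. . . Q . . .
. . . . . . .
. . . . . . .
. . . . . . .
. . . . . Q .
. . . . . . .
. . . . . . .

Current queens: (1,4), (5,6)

Row 2: attacked by (1,4)→{3,4,5}; (5,6)→{3,6}. Safe: 1, 2, 7. Place at column 7.
Row 3: attacked by (1,4)→{2,4,6}; (2,7)→{6,7}; (5,6)→{4,6}. Safe: 1, 3, 5. Place at column 5.
Row 4: attacked by (1,4)→{1,4,7}; (2,7)→{5,7}; (3,5)→{4,5,6}; (5,6)→{5,6,7}. Safe: 2, 3. Place at column 2.
Row 6: attacked by (1,4)→{4}; (2,7)→{3,7}; (3,5)→{2,5}; (4,2)→{2,4}; (5,6)→{5,6,7}. Safe: 1. Place at column 1.
Row 7: attacked by (1,4)→{4}; (2,7)→{2,7}; (3,5)→{1,5}; (4,2)→{2,5}; (5,6)→{4,6}; (6,1)→{1,2}. Safe: 3. Place at column 3.
Columns [4, 7, 5, 2, 6, 1, 3], r−c [-3, -5, -2, 2, -1, 5, 4], r+c [5, 9, 8, 6, 11, 7, 10] are all distinct, so no two queens attack.

(1,4) (2,7) (3,5) (4,2) (5,6) (6,1) (7,3)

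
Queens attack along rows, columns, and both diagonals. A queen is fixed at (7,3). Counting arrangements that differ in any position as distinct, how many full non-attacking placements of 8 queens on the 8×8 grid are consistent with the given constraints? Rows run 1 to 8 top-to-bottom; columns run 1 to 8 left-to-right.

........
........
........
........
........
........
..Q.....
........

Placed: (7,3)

14

Branch on row 1: col 1 → 0; col 2 → 1; col 4 → 6; col 5 → 3; col 6 → 0; col 7 → 3; col 8 → 1.
Sum: 0 + 1 + 6 + 3 + 0 + 3 + 1 = 14.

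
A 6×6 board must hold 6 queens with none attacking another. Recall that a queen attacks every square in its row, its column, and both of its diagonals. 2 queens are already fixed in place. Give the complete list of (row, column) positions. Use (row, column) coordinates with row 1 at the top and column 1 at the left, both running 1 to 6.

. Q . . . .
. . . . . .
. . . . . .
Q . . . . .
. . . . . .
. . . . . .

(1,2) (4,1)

(1,2) (2,4) (3,6) (4,1) (5,3) (6,5)

Row 2: attacked by (1,2)→{1,2,3}; (4,1)→{1,3}. Safe: 4, 5, 6. Place at column 4.
Row 3: attacked by (1,2)→{2,4}; (2,4)→{3,4,5}; (4,1)→{1,2}. Safe: 6. Place at column 6.
Row 5: attacked by (1,2)→{2,6}; (2,4)→{1,4}; (3,6)→{4,6}; (4,1)→{1,2}. Safe: 3, 5. Place at column 3.
Row 6: attacked by (1,2)→{2}; (2,4)→{4}; (3,6)→{3,6}; (4,1)→{1,3}; (5,3)→{2,3,4}. Safe: 5. Place at column 5.
Columns [2, 4, 6, 1, 3, 5], r−c [-1, -2, -3, 3, 2, 1], r+c [3, 6, 9, 5, 8, 11] are all distinct, so no two queens attack.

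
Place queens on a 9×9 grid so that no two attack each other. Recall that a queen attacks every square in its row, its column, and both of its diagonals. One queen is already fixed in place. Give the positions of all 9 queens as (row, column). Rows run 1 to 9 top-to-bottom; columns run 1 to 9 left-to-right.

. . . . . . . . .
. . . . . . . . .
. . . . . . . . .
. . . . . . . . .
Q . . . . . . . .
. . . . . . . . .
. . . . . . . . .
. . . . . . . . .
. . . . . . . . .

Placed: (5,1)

(1,7) (2,9) (3,2) (4,6) (5,1) (6,3) (7,5) (8,8) (9,4)

Row 1: attacked by (5,1)→{1,5}. Safe: 2, 3, 4, 6, 7, 8, 9. Place at column 7.
Row 2: attacked by (1,7)→{6,7,8}; (5,1)→{1,4}. Safe: 2, 3, 5, 9. Place at column 9.
Row 3: attacked by (1,7)→{5,7,9}; (2,9)→{8,9}; (5,1)→{1,3}. Safe: 2, 4, 6. Place at column 2.
Row 4: attacked by (1,7)→{4,7}; (2,9)→{7,9}; (3,2)→{1,2,3}; (5,1)→{1,2}. Safe: 5, 6, 8. Place at column 6.
Row 6: attacked by (1,7)→{2,7}; (2,9)→{5,9}; (3,2)→{2,5}; (4,6)→{4,6,8}; (5,1)→{1,2}. Safe: 3. Place at column 3.
Row 7: attacked by (1,7)→{1,7}; (2,9)→{4,9}; (3,2)→{2,6}; (4,6)→{3,6,9}; (5,1)→{1,3}; (6,3)→{2,3,4}. Safe: 5, 8. Place at column 5.
Row 8: attacked by (1,7)→{7}; (2,9)→{3,9}; (3,2)→{2,7}; (4,6)→{2,6}; (5,1)→{1,4}; (6,3)→{1,3,5}; (7,5)→{4,5,6}. Safe: 8. Place at column 8.
Row 9: attacked by (1,7)→{7}; (2,9)→{2,9}; (3,2)→{2,8}; (4,6)→{1,6}; (5,1)→{1,5}; (6,3)→{3,6}; (7,5)→{3,5,7}; (8,8)→{7,8,9}. Safe: 4. Place at column 4.
Columns [7, 9, 2, 6, 1, 3, 5, 8, 4], r−c [-6, -7, 1, -2, 4, 3, 2, 0, 5], r+c [8, 11, 5, 10, 6, 9, 12, 16, 13] are all distinct, so no two queens attack.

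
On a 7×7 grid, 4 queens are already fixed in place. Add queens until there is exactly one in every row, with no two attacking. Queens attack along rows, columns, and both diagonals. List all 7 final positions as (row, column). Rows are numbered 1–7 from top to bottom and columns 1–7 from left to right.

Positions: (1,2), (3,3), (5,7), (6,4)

(1,2) (2,5) (3,3) (4,1) (5,7) (6,4) (7,6)

Row 2: attacked by (1,2)→{1,2,3}; (3,3)→{2,3,4}; (5,7)→{4,7}; (6,4)→{4}. Safe: 5, 6. Place at column 5.
Row 4: attacked by (1,2)→{2,5}; (2,5)→{3,5,7}; (3,3)→{2,3,4}; (5,7)→{6,7}; (6,4)→{2,4,6}. Safe: 1. Place at column 1.
Row 7: attacked by (1,2)→{2}; (2,5)→{5}; (3,3)→{3,7}; (4,1)→{1,4}; (5,7)→{5,7}; (6,4)→{3,4,5}. Safe: 6. Place at column 6.
Columns [2, 5, 3, 1, 7, 4, 6], r−c [-1, -3, 0, 3, -2, 2, 1], r+c [3, 7, 6, 5, 12, 10, 13] are all distinct, so no two queens attack.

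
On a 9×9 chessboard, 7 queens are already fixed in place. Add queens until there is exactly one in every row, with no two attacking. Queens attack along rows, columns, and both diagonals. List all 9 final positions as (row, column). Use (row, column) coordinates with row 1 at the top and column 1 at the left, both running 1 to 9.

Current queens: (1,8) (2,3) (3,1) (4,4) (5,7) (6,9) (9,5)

(1,8) (2,3) (3,1) (4,4) (5,7) (6,9) (7,6) (8,2) (9,5)

Row 7: attacked by (1,8)→{2,8}; (2,3)→{3,8}; (3,1)→{1,5}; (4,4)→{1,4,7}; (5,7)→{5,7,9}; (6,9)→{8,9}; (9,5)→{3,5,7}. Safe: 6. Place at column 6.
Row 8: attacked by (1,8)→{1,8}; (2,3)→{3,9}; (3,1)→{1,6}; (4,4)→{4,8}; (5,7)→{4,7}; (6,9)→{7,9}; (7,6)→{5,6,7}; (9,5)→{4,5,6}. Safe: 2. Place at column 2.
Columns [8, 3, 1, 4, 7, 9, 6, 2, 5], r−c [-7, -1, 2, 0, -2, -3, 1, 6, 4], r+c [9, 5, 4, 8, 12, 15, 13, 10, 14] are all distinct, so no two queens attack.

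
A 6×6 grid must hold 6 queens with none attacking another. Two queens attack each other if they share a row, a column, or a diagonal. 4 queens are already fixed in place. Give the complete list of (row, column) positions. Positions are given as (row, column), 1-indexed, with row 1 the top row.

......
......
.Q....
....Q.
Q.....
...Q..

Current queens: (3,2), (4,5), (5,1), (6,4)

Row 1: attacked by (3,2)→{2,4}; (4,5)→{2,5}; (5,1)→{1,5}; (6,4)→{4}. Safe: 3, 6. Place at column 3.
Row 2: attacked by (1,3)→{2,3,4}; (3,2)→{1,2,3}; (4,5)→{3,5}; (5,1)→{1,4}; (6,4)→{4}. Safe: 6. Place at column 6.
Columns [3, 6, 2, 5, 1, 4], r−c [-2, -4, 1, -1, 4, 2], r+c [4, 8, 5, 9, 6, 10] are all distinct, so no two queens attack.

(1,3) (2,6) (3,2) (4,5) (5,1) (6,4)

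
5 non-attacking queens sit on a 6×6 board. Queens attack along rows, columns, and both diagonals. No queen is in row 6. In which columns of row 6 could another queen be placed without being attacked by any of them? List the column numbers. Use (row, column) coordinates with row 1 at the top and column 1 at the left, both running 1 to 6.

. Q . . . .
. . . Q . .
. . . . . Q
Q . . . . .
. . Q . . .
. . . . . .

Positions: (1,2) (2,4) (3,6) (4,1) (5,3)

columns 5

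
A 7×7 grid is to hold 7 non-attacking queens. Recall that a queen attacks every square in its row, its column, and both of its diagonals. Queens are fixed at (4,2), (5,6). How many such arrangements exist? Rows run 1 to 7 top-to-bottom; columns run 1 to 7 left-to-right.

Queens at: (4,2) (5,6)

Branch on row 1: col 1 → 0; col 3 → 0; col 4 → 2; col 7 → 0.
Sum: 0 + 0 + 2 + 0 = 2.

2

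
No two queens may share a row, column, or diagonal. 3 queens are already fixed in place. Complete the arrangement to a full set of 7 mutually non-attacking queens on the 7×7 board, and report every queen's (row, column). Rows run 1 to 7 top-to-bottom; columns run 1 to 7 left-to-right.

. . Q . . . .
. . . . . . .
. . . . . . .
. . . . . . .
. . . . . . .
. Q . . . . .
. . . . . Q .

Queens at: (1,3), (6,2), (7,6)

(1,3) (2,7) (3,4) (4,1) (5,5) (6,2) (7,6)

Row 2: attacked by (1,3)→{2,3,4}; (6,2)→{2,6}; (7,6)→{1,6}. Safe: 5, 7. Place at column 7.
Row 3: attacked by (1,3)→{1,3,5}; (2,7)→{6,7}; (6,2)→{2,5}; (7,6)→{2,6}. Safe: 4. Place at column 4.
Row 4: attacked by (1,3)→{3,6}; (2,7)→{5,7}; (3,4)→{3,4,5}; (6,2)→{2,4}; (7,6)→{3,6}. Safe: 1. Place at column 1.
Row 5: attacked by (1,3)→{3,7}; (2,7)→{4,7}; (3,4)→{2,4,6}; (4,1)→{1,2}; (6,2)→{1,2,3}; (7,6)→{4,6}. Safe: 5. Place at column 5.
Columns [3, 7, 4, 1, 5, 2, 6], r−c [-2, -5, -1, 3, 0, 4, 1], r+c [4, 9, 7, 5, 10, 8, 13] are all distinct, so no two queens attack.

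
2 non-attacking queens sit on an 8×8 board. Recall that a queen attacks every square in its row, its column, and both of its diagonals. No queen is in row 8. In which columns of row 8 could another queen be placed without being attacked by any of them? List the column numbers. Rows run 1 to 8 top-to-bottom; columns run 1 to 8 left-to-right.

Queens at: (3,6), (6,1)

(3,6) attacks row 8 at column 6 and diagonals 1.
(6,1) attacks row 8 at column 1 and diagonals 3.
Attacked columns: {1, 3, 6}. Safe: {2, 4, 5, 7, 8}.

columns 2, 4, 5, 7, 8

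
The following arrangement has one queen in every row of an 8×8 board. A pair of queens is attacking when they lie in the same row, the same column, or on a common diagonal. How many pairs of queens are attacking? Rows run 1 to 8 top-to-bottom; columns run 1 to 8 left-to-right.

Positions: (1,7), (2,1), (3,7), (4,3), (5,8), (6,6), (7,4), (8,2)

Same column: (1,7)–(3,7) (column 7).
Same diagonal: (2,1)–(4,3) (|2−4| = |1−3| = 2); (3,7)–(8,2) (|3−8| = |7−2| = 5).
Total attacking pairs: 3.

3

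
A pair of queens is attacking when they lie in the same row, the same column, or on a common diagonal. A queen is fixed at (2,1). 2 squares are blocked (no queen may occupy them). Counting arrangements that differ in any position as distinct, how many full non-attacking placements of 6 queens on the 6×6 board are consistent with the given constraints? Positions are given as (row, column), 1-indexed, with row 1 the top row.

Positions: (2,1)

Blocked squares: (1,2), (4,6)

Branch on row 1: col 3 → 0; col 4 → 1; col 5 → 0; col 6 → 0.
Sum: 0 + 1 + 0 + 0 = 1.

1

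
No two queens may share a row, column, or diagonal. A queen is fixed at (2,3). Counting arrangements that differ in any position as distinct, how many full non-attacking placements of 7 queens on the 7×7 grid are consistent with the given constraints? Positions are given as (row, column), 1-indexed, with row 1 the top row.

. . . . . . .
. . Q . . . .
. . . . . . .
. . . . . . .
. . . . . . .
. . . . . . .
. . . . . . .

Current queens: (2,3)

Branch on row 1: col 1 → 1; col 5 → 1; col 6 → 3; col 7 → 1.
Sum: 1 + 1 + 3 + 1 = 6.

6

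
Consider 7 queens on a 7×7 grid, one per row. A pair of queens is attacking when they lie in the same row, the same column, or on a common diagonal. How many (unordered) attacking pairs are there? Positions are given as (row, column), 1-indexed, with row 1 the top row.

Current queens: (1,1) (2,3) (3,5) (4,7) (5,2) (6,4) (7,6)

All columns are distinct and no two queens satisfy |Δrow| = |Δcol|, so no pair attacks.

0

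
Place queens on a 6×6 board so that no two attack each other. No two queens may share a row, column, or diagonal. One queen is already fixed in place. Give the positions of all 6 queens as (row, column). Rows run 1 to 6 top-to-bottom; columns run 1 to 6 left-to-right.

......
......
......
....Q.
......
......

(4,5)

Row 1: attacked by (4,5)→{2,5}. Safe: 1, 3, 4, 6. Place at column 3.
Row 2: attacked by (1,3)→{2,3,4}; (4,5)→{3,5}. Safe: 1, 6. Place at column 6.
Row 3: attacked by (1,3)→{1,3,5}; (2,6)→{5,6}; (4,5)→{4,5,6}. Safe: 2. Place at column 2.
Row 5: attacked by (1,3)→{3}; (2,6)→{3,6}; (3,2)→{2,4}; (4,5)→{4,5,6}. Safe: 1. Place at column 1.
Row 6: attacked by (1,3)→{3}; (2,6)→{2,6}; (3,2)→{2,5}; (4,5)→{3,5}; (5,1)→{1,2}. Safe: 4. Place at column 4.
Columns [3, 6, 2, 5, 1, 4], r−c [-2, -4, 1, -1, 4, 2], r+c [4, 8, 5, 9, 6, 10] are all distinct, so no two queens attack.

(1,3) (2,6) (3,2) (4,5) (5,1) (6,4)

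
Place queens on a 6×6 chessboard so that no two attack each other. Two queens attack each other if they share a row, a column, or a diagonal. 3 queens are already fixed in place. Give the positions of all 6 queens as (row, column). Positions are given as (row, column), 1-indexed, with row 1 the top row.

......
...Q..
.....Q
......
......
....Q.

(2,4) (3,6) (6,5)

(1,2) (2,4) (3,6) (4,1) (5,3) (6,5)

Row 1: attacked by (2,4)→{3,4,5}; (3,6)→{4,6}; (6,5)→{5}. Safe: 1, 2. Place at column 2.
Row 4: attacked by (1,2)→{2,5}; (2,4)→{2,4,6}; (3,6)→{5,6}; (6,5)→{3,5}. Safe: 1. Place at column 1.
Row 5: attacked by (1,2)→{2,6}; (2,4)→{1,4}; (3,6)→{4,6}; (4,1)→{1,2}; (6,5)→{4,5,6}. Safe: 3. Place at column 3.
Columns [2, 4, 6, 1, 3, 5], r−c [-1, -2, -3, 3, 2, 1], r+c [3, 6, 9, 5, 8, 11] are all distinct, so no two queens attack.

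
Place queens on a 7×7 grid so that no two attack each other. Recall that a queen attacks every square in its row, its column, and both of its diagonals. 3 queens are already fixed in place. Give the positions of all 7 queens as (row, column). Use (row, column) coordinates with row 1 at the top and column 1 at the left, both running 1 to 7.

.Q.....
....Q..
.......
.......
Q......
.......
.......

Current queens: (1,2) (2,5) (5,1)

Row 3: attacked by (1,2)→{2,4}; (2,5)→{4,5,6}; (5,1)→{1,3}. Safe: 7. Place at column 7.
Row 4: attacked by (1,2)→{2,5}; (2,5)→{3,5,7}; (3,7)→{6,7}; (5,1)→{1,2}. Safe: 4. Place at column 4.
Row 6: attacked by (1,2)→{2,7}; (2,5)→{1,5}; (3,7)→{4,7}; (4,4)→{2,4,6}; (5,1)→{1,2}. Safe: 3. Place at column 3.
Row 7: attacked by (1,2)→{2}; (2,5)→{5}; (3,7)→{3,7}; (4,4)→{1,4,7}; (5,1)→{1,3}; (6,3)→{2,3,4}. Safe: 6. Place at column 6.
Columns [2, 5, 7, 4, 1, 3, 6], r−c [-1, -3, -4, 0, 4, 3, 1], r+c [3, 7, 10, 8, 6, 9, 13] are all distinct, so no two queens attack.

(1,2) (2,5) (3,7) (4,4) (5,1) (6,3) (7,6)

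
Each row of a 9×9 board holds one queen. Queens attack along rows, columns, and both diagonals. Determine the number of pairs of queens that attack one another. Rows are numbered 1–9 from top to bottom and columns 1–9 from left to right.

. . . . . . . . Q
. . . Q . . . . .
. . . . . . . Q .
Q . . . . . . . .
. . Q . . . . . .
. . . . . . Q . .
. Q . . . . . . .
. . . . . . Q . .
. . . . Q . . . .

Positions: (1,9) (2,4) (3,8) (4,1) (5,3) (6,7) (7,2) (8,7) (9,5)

Same column: (6,7)–(8,7) (column 7).
Total attacking pairs: 1.

1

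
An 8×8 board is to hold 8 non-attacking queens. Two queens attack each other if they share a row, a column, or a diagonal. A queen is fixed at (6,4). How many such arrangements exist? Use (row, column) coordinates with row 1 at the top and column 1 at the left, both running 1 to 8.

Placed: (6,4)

Branch on row 1: col 1 → 2; col 2 → 2; col 3 → 3; col 5 → 1; col 6 → 2; col 7 → 2; col 8 → 0.
Sum: 2 + 2 + 3 + 1 + 2 + 2 + 0 = 12.

12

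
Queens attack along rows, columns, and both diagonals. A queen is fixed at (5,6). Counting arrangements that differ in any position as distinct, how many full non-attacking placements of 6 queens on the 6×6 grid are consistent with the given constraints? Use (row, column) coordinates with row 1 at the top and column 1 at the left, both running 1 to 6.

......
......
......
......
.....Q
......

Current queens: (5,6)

Branch on row 1: col 1 → 0; col 3 → 0; col 4 → 1; col 5 → 0.
Sum: 0 + 0 + 1 + 0 = 1.

1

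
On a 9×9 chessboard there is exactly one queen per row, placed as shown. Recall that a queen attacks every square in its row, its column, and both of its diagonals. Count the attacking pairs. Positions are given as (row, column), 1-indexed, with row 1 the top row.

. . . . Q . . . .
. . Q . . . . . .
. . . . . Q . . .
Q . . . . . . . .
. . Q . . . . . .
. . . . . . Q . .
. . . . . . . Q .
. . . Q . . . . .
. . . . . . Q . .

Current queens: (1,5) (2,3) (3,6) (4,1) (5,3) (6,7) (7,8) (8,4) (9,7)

Same column: (2,3)–(5,3) (column 3); (6,7)–(9,7) (column 7).
Same diagonal: (2,3)–(4,1) (|2−4| = |3−1| = 2); (2,3)–(6,7) (|2−6| = |3−7| = 4); (2,3)–(7,8) (|2−7| = |3−8| = 5); (5,3)–(9,7) (|5−9| = |3−7| = 4); (6,7)–(7,8) (|6−7| = |7−8| = 1).
Total attacking pairs: 7.

7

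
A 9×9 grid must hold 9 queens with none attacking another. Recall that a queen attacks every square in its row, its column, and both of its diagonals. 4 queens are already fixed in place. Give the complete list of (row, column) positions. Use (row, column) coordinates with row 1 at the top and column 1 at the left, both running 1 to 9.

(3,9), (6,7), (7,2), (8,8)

Row 1: attacked by (3,9)→{7,9}; (6,7)→{2,7}; (7,2)→{2,8}; (8,8)→{1,8}. Safe: 3, 4, 5, 6. Place at column 4.
Row 2: attacked by (1,4)→{3,4,5}; (3,9)→{8,9}; (6,7)→{3,7}; (7,2)→{2,7}; (8,8)→{2,8}. Safe: 1, 6. Place at column 1.
Row 4: attacked by (1,4)→{1,4,7}; (2,1)→{1,3}; (3,9)→{8,9}; (6,7)→{5,7,9}; (7,2)→{2,5}; (8,8)→{4,8}. Safe: 6. Place at column 6.
Row 5: attacked by (1,4)→{4,8}; (2,1)→{1,4}; (3,9)→{7,9}; (4,6)→{5,6,7}; (6,7)→{6,7,8}; (7,2)→{2,4}; (8,8)→{5,8}. Safe: 3. Place at column 3.
Row 9: attacked by (1,4)→{4}; (2,1)→{1,8}; (3,9)→{3,9}; (4,6)→{1,6}; (5,3)→{3,7}; (6,7)→{4,7}; (7,2)→{2,4}; (8,8)→{7,8,9}. Safe: 5. Place at column 5.
Columns [4, 1, 9, 6, 3, 7, 2, 8, 5], r−c [-3, 1, -6, -2, 2, -1, 5, 0, 4], r+c [5, 3, 12, 10, 8, 13, 9, 16, 14] are all distinct, so no two queens attack.

(1,4) (2,1) (3,9) (4,6) (5,3) (6,7) (7,2) (8,8) (9,5)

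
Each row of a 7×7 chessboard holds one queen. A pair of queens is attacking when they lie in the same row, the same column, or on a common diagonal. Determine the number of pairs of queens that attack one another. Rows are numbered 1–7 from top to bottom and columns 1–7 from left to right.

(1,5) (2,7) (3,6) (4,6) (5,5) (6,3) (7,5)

8

Same column: (1,5)–(5,5) (column 5); (1,5)–(7,5) (column 5); (3,6)–(4,6) (column 6); (5,5)–(7,5) (column 5).
Same diagonal: (2,7)–(3,6) (|2−3| = |7−6| = 1); (2,7)–(6,3) (|2−6| = |7−3| = 4); (3,6)–(6,3) (|3−6| = |6−3| = 3); (4,6)–(5,5) (|4−5| = |6−5| = 1).
Total attacking pairs: 8.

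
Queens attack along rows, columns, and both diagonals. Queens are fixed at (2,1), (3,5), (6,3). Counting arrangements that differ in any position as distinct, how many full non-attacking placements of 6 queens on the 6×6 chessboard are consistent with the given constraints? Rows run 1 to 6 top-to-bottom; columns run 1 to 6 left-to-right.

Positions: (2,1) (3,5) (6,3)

1

Branch on row 1: col 4 → 1; col 6 → 0.
Sum: 1 + 0 = 1.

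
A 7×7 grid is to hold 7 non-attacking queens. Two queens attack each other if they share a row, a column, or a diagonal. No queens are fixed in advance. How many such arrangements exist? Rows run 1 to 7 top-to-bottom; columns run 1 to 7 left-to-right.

40

Branch on row 1: col 1 → 4; col 2 → 7; col 3 → 6; col 4 → 6; col 5 → 6; col 6 → 7; col 7 → 4.
Sum: 4 + 7 + 6 + 6 + 6 + 7 + 4 = 40.
(This is the classic 7-queens count.)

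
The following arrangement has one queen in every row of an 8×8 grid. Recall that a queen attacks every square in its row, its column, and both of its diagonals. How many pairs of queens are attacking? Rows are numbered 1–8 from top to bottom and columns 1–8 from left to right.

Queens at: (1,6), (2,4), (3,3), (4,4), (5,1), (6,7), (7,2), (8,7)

Same column: (2,4)–(4,4) (column 4); (6,7)–(8,7) (column 7).
Same diagonal: (2,4)–(3,3) (|2−3| = |4−3| = 1); (2,4)–(5,1) (|2−5| = |4−1| = 3); (3,3)–(4,4) (|3−4| = |3−4| = 1); (3,3)–(5,1) (|3−5| = |3−1| = 2).
Total attacking pairs: 6.

6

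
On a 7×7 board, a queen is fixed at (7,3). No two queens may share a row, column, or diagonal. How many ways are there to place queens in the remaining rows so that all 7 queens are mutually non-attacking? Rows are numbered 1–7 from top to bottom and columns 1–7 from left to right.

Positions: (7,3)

6

Branch on row 1: col 1 → 1; col 2 → 0; col 4 → 1; col 5 → 2; col 6 → 1; col 7 → 1.
Sum: 1 + 0 + 1 + 2 + 1 + 1 = 6.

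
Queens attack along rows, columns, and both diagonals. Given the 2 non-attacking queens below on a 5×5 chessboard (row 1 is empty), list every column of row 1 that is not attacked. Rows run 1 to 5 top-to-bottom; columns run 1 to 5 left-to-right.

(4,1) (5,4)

columns 2, 3, 5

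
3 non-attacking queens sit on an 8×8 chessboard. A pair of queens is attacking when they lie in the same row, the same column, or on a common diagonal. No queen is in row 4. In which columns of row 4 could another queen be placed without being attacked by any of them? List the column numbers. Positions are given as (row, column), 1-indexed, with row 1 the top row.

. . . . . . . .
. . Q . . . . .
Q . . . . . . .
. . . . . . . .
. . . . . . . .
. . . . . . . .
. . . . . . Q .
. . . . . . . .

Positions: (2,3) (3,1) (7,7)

columns 6, 8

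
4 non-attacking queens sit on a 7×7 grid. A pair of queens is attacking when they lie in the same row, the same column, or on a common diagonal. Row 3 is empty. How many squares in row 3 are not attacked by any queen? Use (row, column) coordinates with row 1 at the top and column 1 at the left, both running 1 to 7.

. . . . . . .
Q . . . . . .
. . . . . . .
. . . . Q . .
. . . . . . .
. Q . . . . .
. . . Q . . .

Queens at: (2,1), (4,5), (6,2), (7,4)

(2,1) attacks row 3 at column 1 and diagonals 2.
(4,5) attacks row 3 at column 5 and diagonals 4, 6.
(6,2) attacks row 3 at column 2 and diagonals 5.
(7,4) attacks row 3 at column 4.
Attacked columns: {1, 2, 4, 5, 6}. Safe: {3, 7}.

2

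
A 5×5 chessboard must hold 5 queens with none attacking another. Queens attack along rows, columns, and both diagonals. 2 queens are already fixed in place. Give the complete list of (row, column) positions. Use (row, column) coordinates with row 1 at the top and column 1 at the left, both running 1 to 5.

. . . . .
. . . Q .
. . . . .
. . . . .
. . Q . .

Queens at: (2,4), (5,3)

Row 1: attacked by (2,4)→{3,4,5}; (5,3)→{3}. Safe: 1, 2. Place at column 1.
Row 3: attacked by (1,1)→{1,3}; (2,4)→{3,4,5}; (5,3)→{1,3,5}. Safe: 2. Place at column 2.
Row 4: attacked by (1,1)→{1,4}; (2,4)→{2,4}; (3,2)→{1,2,3}; (5,3)→{2,3,4}. Safe: 5. Place at column 5.
Columns [1, 4, 2, 5, 3], r−c [0, -2, 1, -1, 2], r+c [2, 6, 5, 9, 8] are all distinct, so no two queens attack.

(1,1) (2,4) (3,2) (4,5) (5,3)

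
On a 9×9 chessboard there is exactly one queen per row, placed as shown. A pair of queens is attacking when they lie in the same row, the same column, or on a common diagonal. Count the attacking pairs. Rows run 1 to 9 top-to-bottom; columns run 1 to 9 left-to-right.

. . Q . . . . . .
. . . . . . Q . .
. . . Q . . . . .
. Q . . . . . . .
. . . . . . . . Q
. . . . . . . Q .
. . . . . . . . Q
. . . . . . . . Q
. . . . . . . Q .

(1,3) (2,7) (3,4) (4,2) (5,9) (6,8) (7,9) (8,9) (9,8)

Same column: (5,9)–(7,9) (column 9); (5,9)–(8,9) (column 9); (6,8)–(9,8) (column 8); (7,9)–(8,9) (column 9).
Same diagonal: (1,3)–(6,8) (|1−6| = |3−8| = 5); (1,3)–(7,9) (|1−7| = |3−9| = 6); (3,4)–(8,9) (|3−8| = |4−9| = 5); (5,9)–(6,8) (|5−6| = |9−8| = 1); (6,8)–(7,9) (|6−7| = |8−9| = 1); (8,9)–(9,8) (|8−9| = |9−8| = 1).
Total attacking pairs: 10.

10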